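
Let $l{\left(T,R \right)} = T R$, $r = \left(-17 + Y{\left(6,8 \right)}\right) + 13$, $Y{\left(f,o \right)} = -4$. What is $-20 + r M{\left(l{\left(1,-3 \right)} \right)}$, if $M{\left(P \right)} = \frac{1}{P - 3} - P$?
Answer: $- \frac{128}{3} \approx -42.667$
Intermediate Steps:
$r = -8$ ($r = \left(-17 - 4\right) + 13 = -21 + 13 = -8$)
$l{\left(T,R \right)} = R T$
$M{\left(P \right)} = \frac{1}{-3 + P} - P$
$-20 + r M{\left(l{\left(1,-3 \right)} \right)} = -20 - 8 \frac{1 - \left(\left(-3\right) 1\right)^{2} + 3 \left(\left(-3\right) 1\right)}{-3 - 3} = -20 - 8 \frac{1 - \left(-3\right)^{2} + 3 \left(-3\right)}{-3 - 3} = -20 - 8 \frac{1 - 9 - 9}{-6} = -20 - 8 \left(- \frac{1 - 9 - 9}{6}\right) = -20 - 8 \left(\left(- \frac{1}{6}\right) \left(-17\right)\right) = -20 - \frac{68}{3} = - \frac{128}{3}$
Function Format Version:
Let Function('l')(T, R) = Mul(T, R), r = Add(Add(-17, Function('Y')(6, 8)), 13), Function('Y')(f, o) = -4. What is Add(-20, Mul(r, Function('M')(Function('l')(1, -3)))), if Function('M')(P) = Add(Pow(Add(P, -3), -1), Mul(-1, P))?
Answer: Rational(-128, 3) ≈ -42.667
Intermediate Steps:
r = -8 (r = Add(Add(-17, -4), 13) = Add(-21, 13) = -8)
Function('l')(T, R) = Mul(R, T)
Function('M')(P) = Add(Pow(Add(-3, P), -1), Mul(-1, P))
Add(-20, Mul(r, Function('M')(Function('l')(1, -3)))) = Add(-20, Mul(-8, Mul(Pow(Add(-3, Mul(-3, 1)), -1), Add(1, Mul(-1, Pow(Mul(-3, 1), 2)), Mul(3, Mul(-3, 1)))))) = Add(-20, Mul(-8, Mul(Pow(Add(-3, -3), -1), Add(1, Mul(-1, Pow(-3, 2)), Mul(3, -3))))) = Add(-20, Mul(-8, Mul(Pow(-6, -1), Add(1, Mul(-1, 9), -9)))) = Add(-20, Mul(-8, Mul(Rational(-1, 6), Add(1, -9, -9)))) = Add(-20, Mul(-8, Mul(Rational(-1, 6), -17))) = Add(-20, Mul(-8, Rational(17, 6))) = Add(-20, Rational(-68, 3)) = Rational(-128, 3)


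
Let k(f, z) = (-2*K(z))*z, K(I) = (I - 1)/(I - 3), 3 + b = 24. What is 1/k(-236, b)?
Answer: -3/140 ≈ -0.021429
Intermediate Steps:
b = 21 (b = -3 + 24 = 21)
K(I) = (-1 + I)/(-3 + I)
k(f, z) = -2*z*(-1 + z)/(-3 + z) (k(f, z) = (-2*(-1 + z)/(-3 + z))*z = -2*z*(-1 + z)/(-3 + z))
1/k(-236, b) = 1/(2*21*(1 - 1*21)/(-3 + 21)) = 1/(2*21*(1 - 21)/18) = 1/(2*21*(1/18)*(-20)) = 1/(-140/3) = -3/140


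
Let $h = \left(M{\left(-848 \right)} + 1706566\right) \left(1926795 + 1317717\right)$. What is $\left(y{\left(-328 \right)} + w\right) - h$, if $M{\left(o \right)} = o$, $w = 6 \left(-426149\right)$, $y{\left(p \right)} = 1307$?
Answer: $-5534225075203$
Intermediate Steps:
$w = -2556894$
$h = 5534222519616$ ($h = \left(-848 + 1706566\right) \left(1926795 + 1317717\right) = 1705718 \cdot 3244512 = 5534222519616$)
$\left(y{\left(-328 \right)} + w\right) - h = \left(1307 - 2556894\right) - 5534222519616 = -2555587 - 5534222519616 = -5534225075203$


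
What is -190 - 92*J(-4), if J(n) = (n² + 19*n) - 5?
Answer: 5790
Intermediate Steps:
J(n) = -5 + n² + 19*n
-190 - 92*J(-4) = -190 - 92*(-5 + (-4)² + 19*(-4)) = -190 - 92*(-5 + 16 - 76) = -190 - 92*(-65) = -190 + 5980 = 5790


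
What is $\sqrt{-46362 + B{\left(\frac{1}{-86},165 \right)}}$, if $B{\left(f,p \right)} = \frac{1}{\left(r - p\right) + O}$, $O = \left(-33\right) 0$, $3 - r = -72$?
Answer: $\frac{i \sqrt{41725810}}{30} \approx 215.32 i$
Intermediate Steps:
$r = 75$ ($r = 3 - -72 = 3 + 72 = 75$)
$O = 0$
$B{\left(f,p \right)} = \frac{1}{75 - p}$ ($B{\left(f,p \right)} = \frac{1}{\left(75 - p\right) + 0} = \frac{1}{75 - p}$)
$\sqrt{-46362 + B{\left(\frac{1}{-86},165 \right)}} = \sqrt{-46362 + \frac{1}{75 - 165}} = \sqrt{-46362 + \frac{1}{-90}} = \sqrt{-46362 - \frac{1}{90}} = \sqrt{- \frac{4172581}{90}} = \frac{i \sqrt{41725810}}{30}$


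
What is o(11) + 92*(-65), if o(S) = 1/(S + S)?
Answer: -131559/22 ≈ -5980.0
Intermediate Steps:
o(S) = 1/(2*S)
o(11) + 92*(-65) = (½)/11 + 92*(-65) = (½)*(1/11) - 5980 = 1/22 - 5980 = -131559/22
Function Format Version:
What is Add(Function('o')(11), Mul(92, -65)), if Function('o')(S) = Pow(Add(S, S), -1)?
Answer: Rational(-131559, 22) ≈ -5980.0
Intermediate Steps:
Function('o')(S) = Mul(Rational(1, 2), Pow(S, -1)) (Function('o')(S) = Pow(Mul(2, S), -1) = Mul(Rational(1, 2), Pow(S, -1)))
Add(Function('o')(11), Mul(92, -65)) = Add(Mul(Rational(1, 2), Pow(11, -1)), Mul(92, -65)) = Add(Mul(Rational(1, 2), Rational(1, 11)), -5980) = Add(Rational(1, 22), -5980) = Rational(-131559, 22)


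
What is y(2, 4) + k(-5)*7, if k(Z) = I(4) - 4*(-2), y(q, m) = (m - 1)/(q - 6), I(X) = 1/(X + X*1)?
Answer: 449/8 ≈ 56.125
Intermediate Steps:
I(X) = 1/(2*X) (I(X) = 1/(X + X) = 1/(2*X))
y(q, m) = (-1 + m)/(-6 + q)
k(Z) = 65/8 (k(Z) = (½)/4 - 4*(-2) = (½)*(¼) + 8 = ⅛ + 8 = 65/8)
y(2, 4) + k(-5)*7 = (-1 + 4)/(-6 + 2) + (65/8)*7 = 3/(-4) + 455/8 = -¼*3 + 455/8 = -¾ + 455/8 = 449/8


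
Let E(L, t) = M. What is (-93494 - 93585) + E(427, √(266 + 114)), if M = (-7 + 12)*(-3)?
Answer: -187094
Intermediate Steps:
M = -15 (M = 5*(-3) = -15)
E(L, t) = -15
(-93494 - 93585) + E(427, √(266 + 114)) = (-93494 - 93585) - 15 = -187079 - 15 = -187094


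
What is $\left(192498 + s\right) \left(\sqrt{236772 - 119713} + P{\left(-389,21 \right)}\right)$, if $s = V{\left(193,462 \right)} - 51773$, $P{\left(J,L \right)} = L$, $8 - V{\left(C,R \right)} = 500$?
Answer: $2944893 + 140233 \sqrt{117059} \approx 5.0924 \cdot 10^{7}$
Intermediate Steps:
$V{\left(C,R \right)} = -492$ ($V{\left(C,R \right)} = 8 - 500 = -492$)
$s = -52265$ ($s = -492 - 51773 = -52265$)
$\left(192498 + s\right) \left(\sqrt{236772 - 119713} + P{\left(-389,21 \right)}\right) = \left(192498 - 52265\right) \left(\sqrt{236772 - 119713} + 21\right) = 140233 \left(\sqrt{117059} + 21\right) = 140233 \left(21 + \sqrt{117059}\right) = 2944893 + 140233 \sqrt{117059}$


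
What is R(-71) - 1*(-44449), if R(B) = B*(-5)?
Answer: 44804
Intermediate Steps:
R(B) = -5*B
R(-71) - 1*(-44449) = -5*(-71) - 1*(-44449) = 355 + 44449 = 44804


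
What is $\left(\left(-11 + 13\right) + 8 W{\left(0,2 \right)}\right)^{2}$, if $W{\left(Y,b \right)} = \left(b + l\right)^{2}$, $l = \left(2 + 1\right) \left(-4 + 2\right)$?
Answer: $16900$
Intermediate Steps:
$l = -6$ ($l = 3 \left(-2\right) = -6$)
$W{\left(Y,b \right)} = \left(-6 + b\right)^{2}$ ($W{\left(Y,b \right)} = \left(b - 6\right)^{2} = \left(-6 + b\right)^{2}$)
$\left(\left(-11 + 13\right) + 8 W{\left(0,2 \right)}\right)^{2} = \left(\left(-11 + 13\right) + 8 \left(-6 + 2\right)^{2}\right)^{2} = \left(2 + 8 \left(-4\right)^{2}\right)^{2} = \left(2 + 8 \cdot 16\right)^{2} = \left(2 + 128\right)^{2} = 130^{2} = 16900$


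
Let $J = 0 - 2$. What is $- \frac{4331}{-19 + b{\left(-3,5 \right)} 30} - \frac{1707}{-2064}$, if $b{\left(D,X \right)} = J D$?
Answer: $- \frac{2888119}{110768} \approx -26.074$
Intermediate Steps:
$J = -2$ ($J = 0 - 2 = -2$)
$b{\left(D,X \right)} = - 2 D$
$- \frac{4331}{-19 + b{\left(-3,5 \right)} 30} - \frac{1707}{-2064} = - \frac{4331}{-19 + \left(-2\right) \left(-3\right) 30} - \frac{1707}{-2064} = - \frac{4331}{-19 + 6 \cdot 30} - - \frac{569}{688} = - \frac{4331}{-19 + 180} + \frac{569}{688} = - \frac{4331}{161} + \frac{569}{688} = - \frac{2888119}{110768}$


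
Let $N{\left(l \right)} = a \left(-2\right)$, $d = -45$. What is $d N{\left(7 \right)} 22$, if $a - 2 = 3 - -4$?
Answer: $17820$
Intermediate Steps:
$a = 9$ ($a = 2 + \left(3 - -4\right) = 2 + \left(3 + 4\right) = 2 + 7 = 9$)
$N{\left(l \right)} = -18$ ($N{\left(l \right)} = 9 \left(-2\right) = -18$)
$d N{\left(7 \right)} 22 = \left(-45\right) \left(-18\right) 22 = 810 \cdot 22 = 17820$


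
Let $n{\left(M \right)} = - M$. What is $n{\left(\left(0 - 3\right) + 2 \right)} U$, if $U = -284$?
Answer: $-284$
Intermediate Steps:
$n{\left(\left(0 - 3\right) + 2 \right)} U = - (\left(0 - 3\right) + 2) \left(-284\right) = - (-3 + 2) \left(-284\right) = \left(-1\right) \left(-1\right) \left(-284\right) = 1 \left(-284\right) = -284$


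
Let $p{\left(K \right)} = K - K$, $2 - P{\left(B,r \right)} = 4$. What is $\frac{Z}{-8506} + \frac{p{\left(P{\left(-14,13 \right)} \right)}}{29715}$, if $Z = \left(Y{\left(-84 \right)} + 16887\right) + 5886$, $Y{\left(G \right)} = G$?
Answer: $- \frac{22689}{8506} \approx -2.6674$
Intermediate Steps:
$P{\left(B,r \right)} = -2$ ($P{\left(B,r \right)} = 2 - 4 = -2$)
$Z = 22689$ ($Z = \left(-84 + 16887\right) + 5886 = 16803 + 5886 = 22689$)
$p{\left(K \right)} = 0$
$\frac{Z}{-8506} + \frac{p{\left(P{\left(-14,13 \right)} \right)}}{29715} = \frac{22689}{-8506} + \frac{0}{29715} = 22689 \left(- \frac{1}{8506}\right) + 0 \cdot \frac{1}{29715} = - \frac{22689}{8506} + 0 = - \frac{22689}{8506}$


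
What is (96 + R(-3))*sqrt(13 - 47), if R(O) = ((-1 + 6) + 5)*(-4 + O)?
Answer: 26*I*sqrt(34) ≈ 151.6*I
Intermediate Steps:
R(O) = -40 + 10*O (R(O) = (5 + 5)*(-4 + O) = 10*(-4 + O) = -40 + 10*O)
(96 + R(-3))*sqrt(13 - 47) = (96 + (-40 + 10*(-3)))*sqrt(13 - 47) = (96 + (-40 - 30))*sqrt(-34) = (96 - 70)*(I*sqrt(34)) = 26*(I*sqrt(34)) = 26*I*sqrt(34)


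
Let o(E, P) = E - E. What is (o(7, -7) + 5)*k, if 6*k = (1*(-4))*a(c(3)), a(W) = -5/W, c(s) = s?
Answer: 50/9 ≈ 5.5556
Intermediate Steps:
o(E, P) = 0
k = 10/9 (k = ((1*(-4))*(-5/3))/6 = (-(-20)/3)/6 = (-4*(-5/3))/6 = (1/6)*(20/3) = 10/9 ≈ 1.1111)
(o(7, -7) + 5)*k = (0 + 5)*(10/9) = 5*(10/9) = 50/9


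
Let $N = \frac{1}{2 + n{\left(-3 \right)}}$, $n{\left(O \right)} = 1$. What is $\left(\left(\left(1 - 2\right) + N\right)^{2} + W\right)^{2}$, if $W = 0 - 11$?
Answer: $\frac{9025}{81} \approx 111.42$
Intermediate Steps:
$N = \frac{1}{3}$ ($N = \frac{1}{2 + 1} = \frac{1}{3} \approx 0.33333$)
$W = -11$ ($W = 0 - 11 = -11$)
$\left(\left(\left(1 - 2\right) + N\right)^{2} + W\right)^{2} = \left(\left(\left(1 - 2\right) + \frac{1}{3}\right)^{2} - 11\right)^{2} = \left(\left(-1 + \frac{1}{3}\right)^{2} - 11\right)^{2} = \left(\left(- \frac{2}{3}\right)^{2} - 11\right)^{2} = \left(\frac{4}{9} - 11\right)^{2} = \left(- \frac{95}{9}\right)^{2} = \frac{9025}{81}$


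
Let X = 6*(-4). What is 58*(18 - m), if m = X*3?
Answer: 5220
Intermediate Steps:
X = -24
m = -72 (m = -24*3 = -72)
58*(18 - m) = 58*(18 - 1*(-72)) = 58*(18 + 72) = 58*90 = 5220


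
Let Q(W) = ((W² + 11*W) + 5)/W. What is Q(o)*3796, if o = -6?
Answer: 47450/3 ≈ 15817.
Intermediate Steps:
Q(W) = (5 + W² + 11*W)/W
Q(o)*3796 = (11 - 6 + 5/(-6))*3796 = (11 - 6 + 5*(-⅙))*3796 = (11 - 6 - ⅚)*3796 = (25/6)*3796 = 47450/3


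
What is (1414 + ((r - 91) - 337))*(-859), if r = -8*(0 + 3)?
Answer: -826358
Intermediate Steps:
r = -24 (r = -8*3 = -24)
(1414 + ((r - 91) - 337))*(-859) = (1414 + ((-24 - 91) - 337))*(-859) = (1414 + (-115 - 337))*(-859) = (1414 - 452)*(-859) = 962*(-859) = -826358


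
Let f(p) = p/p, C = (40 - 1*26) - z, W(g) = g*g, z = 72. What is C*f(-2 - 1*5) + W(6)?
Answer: -22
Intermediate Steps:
W(g) = g²
C = -58 (C = (40 - 1*26) - 1*72 = (40 - 26) - 72 = 14 - 72 = -58)
f(p) = 1
C*f(-2 - 1*5) + W(6) = -58*1 + 6² = -58 + 36 = -22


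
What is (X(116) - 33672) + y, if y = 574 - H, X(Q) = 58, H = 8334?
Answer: -41374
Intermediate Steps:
y = -7760 (y = 574 - 1*8334 = 574 - 8334 = -7760)
(X(116) - 33672) + y = (58 - 33672) - 7760 = -33614 - 7760 = -41374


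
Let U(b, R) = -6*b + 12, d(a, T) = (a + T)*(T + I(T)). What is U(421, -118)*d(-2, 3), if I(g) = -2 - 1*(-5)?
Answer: -15084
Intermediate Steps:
I(g) = 3 (I(g) = -2 + 5 = 3)
d(a, T) = (3 + T)*(T + a) (d(a, T) = (a + T)*(T + 3) = (T + a)*(3 + T) = (3 + T)*(T + a))
U(b, R) = 12 - 6*b
U(421, -118)*d(-2, 3) = (12 - 6*421)*(3² + 3*3 + 3*(-2) + 3*(-2)) = (12 - 2526)*(9 + 9 - 6 - 6) = -2514*6 = -15084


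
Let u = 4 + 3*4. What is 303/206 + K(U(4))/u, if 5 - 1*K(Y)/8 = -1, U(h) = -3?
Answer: 921/206 ≈ 4.4709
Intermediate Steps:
u = 16 (u = 4 + 12 = 16)
K(Y) = 48 (K(Y) = 40 - 8*(-1) = 40 + 8 = 48)
303/206 + K(U(4))/u = 303/206 + 48/16 = 303*(1/206) + 48*(1/16) = 303/206 + 3 = 921/206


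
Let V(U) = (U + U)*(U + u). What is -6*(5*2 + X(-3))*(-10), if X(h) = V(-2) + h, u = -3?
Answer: 1620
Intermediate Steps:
V(U) = 2*U*(-3 + U) (V(U) = (U + U)*(U - 3) = (2*U)*(-3 + U) = 2*U*(-3 + U))
X(h) = 20 + h (X(h) = 2*(-2)*(-3 - 2) + h = 2*(-2)*(-5) + h = 20 + h)
-6*(5*2 + X(-3))*(-10) = -6*(5*2 + (20 - 3))*(-10) = -6*(10 + 17)*(-10) = -6*27*(-10) = -162*(-10) = 1620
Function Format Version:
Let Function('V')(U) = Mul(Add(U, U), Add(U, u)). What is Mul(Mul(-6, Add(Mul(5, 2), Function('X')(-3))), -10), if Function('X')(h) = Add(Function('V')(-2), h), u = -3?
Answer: 1620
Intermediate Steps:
Function('V')(U) = Mul(2, U, Add(-3, U)) (Function('V')(U) = Mul(Add(U, U), Add(U, -3)) = Mul(Mul(2, U), Add(-3, U)) = Mul(2, U, Add(-3, U)))
Function('X')(h) = Add(20, h) (Function('X')(h) = Add(Mul(2, -2, Add(-3, -2)), h) = Add(Mul(2, -2, -5), h) = Add(20, h))
Mul(Mul(-6, Add(Mul(5, 2), Function('X')(-3))), -10) = Mul(Mul(-6, Add(Mul(5, 2), Add(20, -3))), -10) = Mul(Mul(-6, Add(10, 17)), -10) = Mul(Mul(-6, 27), -10) = Mul(-162, -10) = 1620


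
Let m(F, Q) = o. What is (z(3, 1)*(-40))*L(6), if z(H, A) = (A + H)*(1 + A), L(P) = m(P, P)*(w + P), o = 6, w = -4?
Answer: -3840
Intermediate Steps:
m(F, Q) = 6
L(P) = -24 + 6*P (L(P) = 6*(-4 + P) = -24 + 6*P)
z(H, A) = (1 + A)*(A + H)
(z(3, 1)*(-40))*L(6) = ((1 + 3 + 1² + 1*3)*(-40))*(-24 + 6*6) = ((1 + 3 + 1 + 3)*(-40))*(-24 + 36) = (8*(-40))*12 = -320*12 = -3840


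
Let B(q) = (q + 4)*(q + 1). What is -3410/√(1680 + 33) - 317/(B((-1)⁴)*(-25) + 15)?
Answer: 317/235 - 3410*√1713/1713 ≈ -81.041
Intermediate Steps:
B(q) = (1 + q)*(4 + q) (B(q) = (4 + q)*(1 + q) = (1 + q)*(4 + q))
-3410/√(1680 + 33) - 317/(B((-1)⁴)*(-25) + 15) = -3410/√(1680 + 33) - 317/((4 + ((-1)⁴)² + 5*(-1)⁴)*(-25) + 15) = -3410*√1713/1713 - 317/((4 + 1² + 5*1)*(-25) + 15) = -3410*√1713/1713 - 317/((4 + 1 + 5)*(-25) + 15) = -3410*√1713/1713 - 317/(10*(-25) + 15) = -3410*√1713/1713 - 317/(-250 + 15) = -3410*√1713/1713 - 317/(-235) = -3410*√1713/1713 - 317*(-1/235) = -3410*√1713/1713 + 317/235 = 317/235 - 3410*√1713/1713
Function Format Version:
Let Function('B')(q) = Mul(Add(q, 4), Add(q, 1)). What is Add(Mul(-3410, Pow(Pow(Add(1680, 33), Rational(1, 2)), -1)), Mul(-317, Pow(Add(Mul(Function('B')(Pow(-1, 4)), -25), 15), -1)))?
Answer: Add(Rational(317, 235), Mul(Rational(-3410, 1713), Pow(1713, Rational(1, 2)))) ≈ -81.041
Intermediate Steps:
Function('B')(q) = Mul(Add(1, q), Add(4, q)) (Function('B')(q) = Mul(Add(4, q), Add(1, q)) = Mul(Add(1, q), Add(4, q)))
Add(Mul(-3410, Pow(Pow(Add(1680, 33), Rational(1, 2)), -1)), Mul(-317, Pow(Add(Mul(Function('B')(Pow(-1, 4)), -25), 15), -1))) = Add(Mul(-3410, Pow(Pow(Add(1680, 33), Rational(1, 2)), -1)), Mul(-317, Pow(Add(Mul(Add(4, Pow(Pow(-1, 4), 2), Mul(5, Pow(-1, 4))), -25), 15), -1))) = Add(Mul(-3410, Pow(Pow(1713, Rational(1, 2)), -1)), Mul(-317, Pow(Add(Mul(Add(4, Pow(1, 2), Mul(5, 1)), -25), 15), -1))) = Add(Mul(-3410, Mul(Rational(1, 1713), Pow(1713, Rational(1, 2)))), Mul(-317, Pow(Add(Mul(Add(4, 1, 5), -25), 15), -1))) = Add(Mul(Rational(-3410, 1713), Pow(1713, Rational(1, 2))), Mul(-317, Pow(Add(Mul(10, -25), 15), -1))) = Add(Mul(Rational(-3410, 1713), Pow(1713, Rational(1, 2))), Mul(-317, Pow(Add(-250, 15), -1))) = Add(Mul(Rational(-3410, 1713), Pow(1713, Rational(1, 2))), Mul(-317, Pow(-235, -1))) = Add(Mul(Rational(-3410, 1713), Pow(1713, Rational(1, 2))), Mul(-317, Rational(-1, 235))) = Add(Mul(Rational(-3410, 1713), Pow(1713, Rational(1, 2))), Rational(317, 235)) = Add(Rational(317, 235), Mul(Rational(-3410, 1713), Pow(1713, Rational(1, 2))))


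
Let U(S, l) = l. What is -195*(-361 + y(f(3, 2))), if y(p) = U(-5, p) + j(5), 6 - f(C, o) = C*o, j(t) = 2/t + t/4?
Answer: 280293/4 ≈ 70073.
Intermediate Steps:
j(t) = 2/t + t/4 (j(t) = 2/t + t*(1/4) = 2/t + t/4)
f(C, o) = 6 - C*o
y(p) = 33/20 + p (y(p) = p + (2/5 + (1/4)*5) = p + (2*(1/5) + 5/4) = p + (2/5 + 5/4) = p + 33/20 = 33/20 + p)
-195*(-361 + y(f(3, 2))) = -195*(-361 + (33/20 + (6 - 1*3*2))) = -195*(-361 + (33/20 + (6 - 6))) = -195*(-361 + (33/20 + 0)) = -195*(-361 + 33/20) = -195*(-7187/20) = 280293/4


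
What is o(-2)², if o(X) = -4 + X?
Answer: 36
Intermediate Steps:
o(-2)² = (-4 - 2)² = (-6)² = 36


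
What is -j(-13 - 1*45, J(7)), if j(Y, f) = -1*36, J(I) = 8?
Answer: 36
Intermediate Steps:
j(Y, f) = -36
-j(-13 - 1*45, J(7)) = -1*(-36) = 36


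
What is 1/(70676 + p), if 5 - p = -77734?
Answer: 1/148415 ≈ 6.7379e-6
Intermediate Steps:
p = 77739 (p = 5 - 1*(-77734) = 5 + 77734 = 77739)
1/(70676 + p) = 1/(70676 + 77739) = 1/148415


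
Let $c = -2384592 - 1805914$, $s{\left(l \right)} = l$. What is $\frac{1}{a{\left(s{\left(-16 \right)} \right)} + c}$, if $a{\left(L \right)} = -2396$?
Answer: $- \frac{1}{4192902} \approx -2.385 \cdot 10^{-7}$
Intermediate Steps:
$c = -4190506$
$\frac{1}{a{\left(s{\left(-16 \right)} \right)} + c} = \frac{1}{-2396 - 4190506} = \frac{1}{-4192902} = - \frac{1}{4192902}$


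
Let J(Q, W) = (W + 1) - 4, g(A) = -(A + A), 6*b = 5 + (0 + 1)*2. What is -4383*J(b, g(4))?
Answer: 48213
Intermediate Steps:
b = 7/6 (b = (5 + (0 + 1)*2)/6 = (5 + 1*2)/6 = (5 + 2)/6 = (⅙)*7 = 7/6 ≈ 1.1667)
g(A) = -2*A
J(Q, W) = -3 + W (J(Q, W) = (1 + W) - 4 = -3 + W)
-4383*J(b, g(4)) = -4383*(-3 - 2*4) = -4383*(-3 - 8) = -4383*(-11) = 48213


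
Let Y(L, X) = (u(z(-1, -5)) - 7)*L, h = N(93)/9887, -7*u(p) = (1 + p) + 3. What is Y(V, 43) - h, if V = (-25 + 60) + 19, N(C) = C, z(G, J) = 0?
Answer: -28297245/69209 ≈ -408.87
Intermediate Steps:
u(p) = -4/7 - p/7 (u(p) = -((1 + p) + 3)/7 = -(4 + p)/7 = -4/7 - p/7)
V = 54 (V = 35 + 19 = 54)
h = 93/9887 ≈ 0.0094063
Y(L, X) = -53*L/7 (Y(L, X) = ((-4/7 - ⅐*0) - 7)*L = ((-4/7 + 0) - 7)*L = (-4/7 - 7)*L = -53*L/7)
Y(V, 43) - h = -53/7*54 - 1*93/9887 = -2862/7 - 93/9887 = -28297245/69209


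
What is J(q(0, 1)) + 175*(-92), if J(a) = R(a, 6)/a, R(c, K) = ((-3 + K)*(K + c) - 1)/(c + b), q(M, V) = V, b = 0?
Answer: -16080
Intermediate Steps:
R(c, K) = (-1 + (-3 + K)*(K + c))/c (R(c, K) = ((-3 + K)*(K + c) - 1)/(c + 0) = (-1 + (-3 + K)*(K + c))/c)
J(a) = (17 + 3*a)/a**2 (J(a) = ((-1 + 6**2 - 3*6 - 3*a + 6*a)/a)/a = ((-1 + 36 - 18 - 3*a + 6*a)/a)/a = ((17 + 3*a)/a)/a = (17 + 3*a)/a**2)
J(q(0, 1)) + 175*(-92) = (17 + 3*1)/1**2 + 175*(-92) = 1*(17 + 3) - 16100 = 1*20 - 16100 = 20 - 16100 = -16080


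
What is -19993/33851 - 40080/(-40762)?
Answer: 270896707/689917231 ≈ 0.39265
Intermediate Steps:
-19993/33851 - 40080/(-40762) = -19993*1/33851 - 40080*(-1/40762) = -19993/33851 + 20040/20381 = 270896707/689917231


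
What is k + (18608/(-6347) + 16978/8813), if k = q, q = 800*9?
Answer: 402683766262/55936111 ≈ 7199.0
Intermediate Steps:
q = 7200
k = 7200
k + (18608/(-6347) + 16978/8813) = 7200 + (18608/(-6347) + 16978/8813) = 7200 + (18608*(-1/6347) + 16978*(1/8813)) = 7200 + (-18608/6347 + 16978/8813) = 7200 - 56232938/55936111 = 402683766262/55936111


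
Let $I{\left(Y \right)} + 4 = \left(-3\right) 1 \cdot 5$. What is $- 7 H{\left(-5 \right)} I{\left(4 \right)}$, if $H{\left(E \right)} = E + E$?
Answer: $-1330$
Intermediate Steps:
$I{\left(Y \right)} = -19$ ($I{\left(Y \right)} = -4 + \left(-3\right) 1 \cdot 5 = -4 - 15 = -19$)
$H{\left(E \right)} = 2 E$
$- 7 H{\left(-5 \right)} I{\left(4 \right)} = - 7 \cdot 2 \left(-5\right) \left(-19\right) = \left(-7\right) \left(-10\right) \left(-19\right) = 70 \left(-19\right) = -1330$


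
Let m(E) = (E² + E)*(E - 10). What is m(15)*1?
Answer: 1200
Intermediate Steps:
m(E) = (-10 + E)*(E + E²) (m(E) = (E + E²)*(-10 + E) = (-10 + E)*(E + E²))
m(15)*1 = (15*(-10 + 15² - 9*15))*1 = (15*(-10 + 225 - 135))*1 = (15*80)*1 = 1200*1 = 1200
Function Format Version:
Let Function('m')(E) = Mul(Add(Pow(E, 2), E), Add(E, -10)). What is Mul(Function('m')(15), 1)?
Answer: 1200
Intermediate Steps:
Function('m')(E) = Mul(Add(-10, E), Add(E, Pow(E, 2))) (Function('m')(E) = Mul(Add(E, Pow(E, 2)), Add(-10, E)) = Mul(Add(-10, E), Add(E, Pow(E, 2))))
Mul(Function('m')(15), 1) = Mul(Mul(15, Add(-10, Pow(15, 2), Mul(-9, 15))), 1) = Mul(Mul(15, Add(-10, 225, -135)), 1) = Mul(Mul(15, 80), 1) = Mul(1200, 1) = 1200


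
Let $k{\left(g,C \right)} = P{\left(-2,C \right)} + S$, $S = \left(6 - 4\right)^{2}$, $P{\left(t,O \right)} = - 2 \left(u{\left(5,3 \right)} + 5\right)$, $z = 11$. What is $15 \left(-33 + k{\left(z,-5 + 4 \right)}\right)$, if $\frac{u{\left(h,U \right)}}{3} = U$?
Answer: $-855$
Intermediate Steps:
$u{\left(h,U \right)} = 3 U$
$P{\left(t,O \right)} = -28$ ($P{\left(t,O \right)} = - 2 \left(3 \cdot 3 + 5\right) = - 2 \left(9 + 5\right) = \left(-2\right) 14 = -28$)
$S = 4$ ($S = 2^{2} = 4$)
$k{\left(g,C \right)} = -24$ ($k{\left(g,C \right)} = -28 + 4 = -24$)
$15 \left(-33 + k{\left(z,-5 + 4 \right)}\right) = 15 \left(-33 - 24\right) = 15 \left(-57\right) = -855$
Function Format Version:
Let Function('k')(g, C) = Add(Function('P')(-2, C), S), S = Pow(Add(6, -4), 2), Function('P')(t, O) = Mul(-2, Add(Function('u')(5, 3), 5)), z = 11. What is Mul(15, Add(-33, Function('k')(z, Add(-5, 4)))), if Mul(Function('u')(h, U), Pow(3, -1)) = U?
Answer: -855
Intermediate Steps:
Function('u')(h, U) = Mul(3, U)
Function('P')(t, O) = -28 (Function('P')(t, O) = Mul(-2, Add(Mul(3, 3), 5)) = Mul(-2, Add(9, 5)) = Mul(-2, 14) = -28)
S = 4 (S = Pow(2, 2) = 4)
Function('k')(g, C) = -24 (Function('k')(g, C) = Add(-28, 4) = -24)
Mul(15, Add(-33, Function('k')(z, Add(-5, 4)))) = Mul(15, Add(-33, -24)) = Mul(15, -57) = -855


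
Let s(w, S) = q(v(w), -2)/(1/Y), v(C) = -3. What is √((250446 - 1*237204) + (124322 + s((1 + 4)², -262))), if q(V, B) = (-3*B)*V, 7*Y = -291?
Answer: √6777302/7 ≈ 371.90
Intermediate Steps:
Y = -291/7 (Y = (⅐)*(-291) = -291/7 ≈ -41.571)
q(V, B) = -3*B*V
s(w, S) = 5238/7 (s(w, S) = (-3*(-2)*(-3))/(1/(-291/7)) = -18/(-7/291) = -18*(-291/7) = 5238/7)
√((250446 - 1*237204) + (124322 + s((1 + 4)², -262))) = √((250446 - 1*237204) + (124322 + 5238/7)) = √((250446 - 237204) + 875492/7) = √(13242 + 875492/7) = √(968186/7) = √6777302/7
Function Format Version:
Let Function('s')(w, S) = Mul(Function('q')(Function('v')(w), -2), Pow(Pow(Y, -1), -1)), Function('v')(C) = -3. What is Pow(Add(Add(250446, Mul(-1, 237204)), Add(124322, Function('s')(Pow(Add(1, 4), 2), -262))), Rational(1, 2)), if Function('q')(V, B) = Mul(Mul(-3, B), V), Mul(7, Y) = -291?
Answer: Mul(Rational(1, 7), Pow(6777302, Rational(1, 2))) ≈ 371.90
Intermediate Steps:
Y = Rational(-291, 7) (Y = Mul(Rational(1, 7), -291) = Rational(-291, 7) ≈ -41.571)
Function('q')(V, B) = Mul(-3, B, V)
Function('s')(w, S) = Rational(5238, 7) (Function('s')(w, S) = Mul(Mul(-3, -2, -3), Pow(Pow(Rational(-291, 7), -1), -1)) = Mul(-18, Pow(Rational(-7, 291), -1)) = Mul(-18, Rational(-291, 7)) = Rational(5238, 7))
Pow(Add(Add(250446, Mul(-1, 237204)), Add(124322, Function('s')(Pow(Add(1, 4), 2), -262))), Rational(1, 2)) = Pow(Add(Add(250446, Mul(-1, 237204)), Add(124322, Rational(5238, 7))), Rational(1, 2)) = Pow(Add(Add(250446, -237204), Rational(875492, 7)), Rational(1, 2)) = Pow(Add(13242, Rational(875492, 7)), Rational(1, 2)) = Pow(Rational(968186, 7), Rational(1, 2)) = Mul(Rational(1, 7), Pow(6777302, Rational(1, 2)))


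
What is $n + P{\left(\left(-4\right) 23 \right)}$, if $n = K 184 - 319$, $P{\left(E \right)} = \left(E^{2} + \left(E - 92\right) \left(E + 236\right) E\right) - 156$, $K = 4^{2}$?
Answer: $2448565$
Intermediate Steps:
$K = 16$
$P{\left(E \right)} = -156 + E^{2} + E \left(-92 + E\right) \left(236 + E\right)$ ($P{\left(E \right)} = \left(E^{2} + \left(-92 + E\right) \left(236 + E\right) E\right) - 156 = \left(E^{2} + E \left(-92 + E\right) \left(236 + E\right)\right) - 156 = -156 + E^{2} + E \left(-92 + E\right) \left(236 + E\right)$)
$n = 2625$ ($n = 16 \cdot 184 - 319 = 2944 - 319 = 2625$)
$n + P{\left(\left(-4\right) 23 \right)} = 2625 + \left(-156 + \left(\left(-4\right) 23\right)^{3} - 21712 \left(\left(-4\right) 23\right) + 145 \left(\left(-4\right) 23\right)^{2}\right) = 2625 + \left(-156 + \left(-92\right)^{3} - -1997504 + 145 \left(-92\right)^{2}\right) = 2625 + \left(-156 - 778688 + 1997504 + 145 \cdot 8464\right) = 2625 + \left(-156 - 778688 + 1997504 + 1227280\right) = 2625 + 2445940 = 2448565$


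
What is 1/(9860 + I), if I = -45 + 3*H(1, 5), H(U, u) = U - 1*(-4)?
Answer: 1/9830 ≈ 0.00010173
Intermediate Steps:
H(U, u) = 4 + U (H(U, u) = U + 4 = 4 + U)
I = -30 (I = -45 + 3*(4 + 1) = -45 + 3*5 = -45 + 15 = -30)
1/(9860 + I) = 1/(9860 - 30) = 1/9830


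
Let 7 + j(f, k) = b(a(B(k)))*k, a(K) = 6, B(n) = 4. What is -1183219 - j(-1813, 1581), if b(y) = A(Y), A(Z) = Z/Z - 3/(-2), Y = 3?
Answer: -2374329/2 ≈ -1.1872e+6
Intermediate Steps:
A(Z) = 5/2 (A(Z) = 1 - 3*(-½) = 1 + 3/2 = 5/2)
b(y) = 5/2
j(f, k) = -7 + 5*k/2
-1183219 - j(-1813, 1581) = -1183219 - (-7 + (5/2)*1581) = -1183219 - (-7 + 7905/2) = -1183219 - 1*7891/2 = -1183219 - 7891/2 = -2374329/2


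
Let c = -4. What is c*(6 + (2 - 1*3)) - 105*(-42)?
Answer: 4390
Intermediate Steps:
c*(6 + (2 - 1*3)) - 105*(-42) = -4*(6 + (2 - 1*3)) - 105*(-42) = -4*(6 + (2 - 3)) + 4410 = -4*(6 - 1) + 4410 = -4*5 + 4410 = -20 + 4410 = 4390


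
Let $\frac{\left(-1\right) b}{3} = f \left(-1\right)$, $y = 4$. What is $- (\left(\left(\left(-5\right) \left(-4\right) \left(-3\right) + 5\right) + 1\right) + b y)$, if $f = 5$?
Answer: $-6$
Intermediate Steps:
$b = 15$ ($b = - 3 \cdot 5 \left(-1\right) = \left(-3\right) \left(-5\right) = 15$)
$- (\left(\left(\left(-5\right) \left(-4\right) \left(-3\right) + 5\right) + 1\right) + b y) = - (\left(\left(\left(-5\right) \left(-4\right) \left(-3\right) + 5\right) + 1\right) + 15 \cdot 4) = - (\left(\left(20 \left(-3\right) + 5\right) + 1\right) + 60) = - (\left(\left(-60 + 5\right) + 1\right) + 60) = - (\left(-55 + 1\right) + 60) = - (-54 + 60) = \left(-1\right) 6 = -6$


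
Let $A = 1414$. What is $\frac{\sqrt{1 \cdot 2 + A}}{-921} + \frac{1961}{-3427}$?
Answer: $- \frac{1961}{3427} - \frac{2 \sqrt{354}}{921} \approx -0.61308$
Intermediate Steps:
$\frac{\sqrt{1 \cdot 2 + A}}{-921} + \frac{1961}{-3427} = \frac{\sqrt{1 \cdot 2 + 1414}}{-921} + \frac{1961}{-3427} = \sqrt{2 + 1414} \left(- \frac{1}{921}\right) + 1961 \left(- \frac{1}{3427}\right) = \sqrt{1416} \left(- \frac{1}{921}\right) - \frac{1961}{3427} = 2 \sqrt{354} \left(- \frac{1}{921}\right) - \frac{1961}{3427} = - \frac{2 \sqrt{354}}{921} - \frac{1961}{3427} = - \frac{1961}{3427} - \frac{2 \sqrt{354}}{921}$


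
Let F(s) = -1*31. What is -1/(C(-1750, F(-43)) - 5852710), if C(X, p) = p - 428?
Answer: 1/5853169 ≈ 1.7085e-7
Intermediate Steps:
F(s) = -31
C(X, p) = -428 + p
-1/(C(-1750, F(-43)) - 5852710) = -1/((-428 - 31) - 5852710) = -1/(-459 - 5852710) = -1/(-5853169) = -1*(-1/5853169) = 1/5853169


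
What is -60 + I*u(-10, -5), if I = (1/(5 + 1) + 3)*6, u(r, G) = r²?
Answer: 1840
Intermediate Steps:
I = 19 (I = (1/6 + 3)*6 = (⅙ + 3)*6 = (19/6)*6 = 19)
-60 + I*u(-10, -5) = -60 + 19*(-10)² = -60 + 19*100 = -60 + 1900 = 1840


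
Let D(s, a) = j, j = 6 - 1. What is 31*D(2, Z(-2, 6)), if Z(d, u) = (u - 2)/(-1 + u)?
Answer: 155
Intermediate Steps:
Z(d, u) = (-2 + u)/(-1 + u)
j = 5
D(s, a) = 5
31*D(2, Z(-2, 6)) = 31*5 = 155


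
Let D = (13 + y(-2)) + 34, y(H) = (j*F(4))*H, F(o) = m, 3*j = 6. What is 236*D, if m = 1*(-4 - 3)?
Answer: 17700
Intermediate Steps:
j = 2 (j = (⅓)*6 = 2)
m = -7 (m = 1*(-7) = -7)
F(o) = -7
y(H) = -14*H (y(H) = (2*(-7))*H = -14*H)
D = 75 (D = (13 - 14*(-2)) + 34 = (13 + 28) + 34 = 41 + 34 = 75)
236*D = 236*75 = 17700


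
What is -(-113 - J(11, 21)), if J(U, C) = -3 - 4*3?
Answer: 98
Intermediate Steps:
J(U, C) = -15 (J(U, C) = -3 - 12 = -15)
-(-113 - J(11, 21)) = -(-113 - 1*(-15)) = -(-113 + 15) = -1*(-98) = 98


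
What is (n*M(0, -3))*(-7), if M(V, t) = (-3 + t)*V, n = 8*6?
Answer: 0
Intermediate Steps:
n = 48
M(V, t) = V*(-3 + t)
(n*M(0, -3))*(-7) = (48*(0*(-3 - 3)))*(-7) = (48*(0*(-6)))*(-7) = (48*0)*(-7) = 0*(-7) = 0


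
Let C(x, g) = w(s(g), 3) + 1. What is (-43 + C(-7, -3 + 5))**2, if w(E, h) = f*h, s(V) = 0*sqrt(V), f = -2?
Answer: 2304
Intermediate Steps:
s(V) = 0
w(E, h) = -2*h
C(x, g) = -5 (C(x, g) = -2*3 + 1 = -6 + 1 = -5)
(-43 + C(-7, -3 + 5))**2 = (-43 - 5)**2 = (-48)**2 = 2304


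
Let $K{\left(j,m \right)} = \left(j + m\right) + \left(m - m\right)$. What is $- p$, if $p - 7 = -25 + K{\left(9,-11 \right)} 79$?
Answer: $176$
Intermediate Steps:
$K{\left(j,m \right)} = j + m$ ($K{\left(j,m \right)} = \left(j + m\right) + 0 = j + m$)
$p = -176$ ($p = 7 + \left(-25 + \left(9 - 11\right) 79\right) = 7 - 183 = -176$)
$- p = \left(-1\right) \left(-176\right) = 176$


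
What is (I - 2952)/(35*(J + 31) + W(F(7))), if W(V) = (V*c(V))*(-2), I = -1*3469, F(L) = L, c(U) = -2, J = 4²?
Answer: -6421/1673 ≈ -3.8380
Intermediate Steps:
J = 16
I = -3469
W(V) = 4*V (W(V) = (V*(-2))*(-2) = -2*V*(-2) = 4*V)
(I - 2952)/(35*(J + 31) + W(F(7))) = (-3469 - 2952)/(35*(16 + 31) + 4*7) = -6421/(35*47 + 28) = -6421/(1645 + 28) = -6421/1673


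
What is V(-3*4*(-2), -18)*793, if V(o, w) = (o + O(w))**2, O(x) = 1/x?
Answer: 147308473/324 ≈ 4.5466e+5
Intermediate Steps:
O(x) = 1/x
V(o, w) = (o + 1/w)**2
V(-3*4*(-2), -18)*793 = ((1 + (-3*4*(-2))*(-18))**2/(-18)**2)*793 = ((1 - 12*(-2)*(-18))**2/324)*793 = ((1 + 24*(-18))**2/324)*793 = ((1 - 432)**2/324)*793 = ((1/324)*(-431)**2)*793 = ((1/324)*185761)*793 = (185761/324)*793 = 147308473/324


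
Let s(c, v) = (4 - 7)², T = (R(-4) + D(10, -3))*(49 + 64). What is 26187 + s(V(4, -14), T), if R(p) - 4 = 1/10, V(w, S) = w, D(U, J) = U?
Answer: 26196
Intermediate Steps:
R(p) = 41/10 (R(p) = 4 + 1/10 = 4 + ⅒ = 41/10)
T = 15933/10 (T = (41/10 + 10)*(49 + 64) = (141/10)*113 = 15933/10 ≈ 1593.3)
s(c, v) = 9 (s(c, v) = (-3)² = 9)
26187 + s(V(4, -14), T) = 26187 + 9 = 26196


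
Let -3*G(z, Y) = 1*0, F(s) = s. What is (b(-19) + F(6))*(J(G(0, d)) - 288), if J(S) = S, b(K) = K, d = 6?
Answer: 3744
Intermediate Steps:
G(z, Y) = 0 (G(z, Y) = -0/3 = -⅓*0 = 0)
(b(-19) + F(6))*(J(G(0, d)) - 288) = (-19 + 6)*(0 - 288) = -13*(-288) = 3744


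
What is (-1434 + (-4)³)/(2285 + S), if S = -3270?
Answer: 1498/985 ≈ 1.5208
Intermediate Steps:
(-1434 + (-4)³)/(2285 + S) = (-1434 + (-4)³)/(2285 - 3270) = (-1434 - 64)/(-985) = -1498*(-1/985) = 1498/985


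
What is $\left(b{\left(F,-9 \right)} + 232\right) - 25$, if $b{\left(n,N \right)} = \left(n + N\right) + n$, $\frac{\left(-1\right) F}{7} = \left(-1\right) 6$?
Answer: $282$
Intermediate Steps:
$F = 42$ ($F = - 7 \left(\left(-1\right) 6\right) = \left(-7\right) \left(-6\right) = 42$)
$b{\left(n,N \right)} = N + 2 n$ ($b{\left(n,N \right)} = \left(N + n\right) + n = N + 2 n$)
$\left(b{\left(F,-9 \right)} + 232\right) - 25 = \left(\left(-9 + 2 \cdot 42\right) + 232\right) - 25 = \left(\left(-9 + 84\right) + 232\right) - 25 = \left(75 + 232\right) - 25 = 307 - 25 = 282$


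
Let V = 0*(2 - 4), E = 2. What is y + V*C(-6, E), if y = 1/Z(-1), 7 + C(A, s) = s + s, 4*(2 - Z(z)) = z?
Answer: 4/9 ≈ 0.44444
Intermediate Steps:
Z(z) = 2 - z/4
V = 0 (V = 0*(-2) = 0)
C(A, s) = -7 + 2*s (C(A, s) = -7 + (s + s) = -7 + 2*s)
y = 4/9 (y = 1/(2 - ¼*(-1)) = 1/(2 + ¼) = 1/(9/4) = 4/9 ≈ 0.44444)
y + V*C(-6, E) = 4/9 + 0*(-7 + 2*2) = 4/9 + 0*(-7 + 4) = 4/9 + 0*(-3) = 4/9 + 0 = 4/9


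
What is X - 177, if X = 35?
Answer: -142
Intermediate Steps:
X - 177 = 35 - 177 = -142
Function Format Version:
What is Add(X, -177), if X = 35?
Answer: -142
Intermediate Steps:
Add(X, -177) = Add(35, -177) = -142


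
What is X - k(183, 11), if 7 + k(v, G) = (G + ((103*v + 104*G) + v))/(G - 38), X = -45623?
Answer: -134605/3 ≈ -44868.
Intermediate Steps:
k(v, G) = -7 + (104*v + 105*G)/(-38 + G) (k(v, G) = -7 + (G + ((103*v + 104*G) + v))/(G - 38) = -7 + (G + (104*G + 104*v))/(-38 + G) = -7 + (104*v + 105*G)/(-38 + G))
X - k(183, 11) = -45623 - 2*(133 + 49*11 + 52*183)/(-38 + 11) = -45623 - 2*(133 + 539 + 9516)/(-27) = -45623 - 2*(-1)*10188/27 = -45623 - 1*(-2264/3) = -45623 + 2264/3 = -134605/3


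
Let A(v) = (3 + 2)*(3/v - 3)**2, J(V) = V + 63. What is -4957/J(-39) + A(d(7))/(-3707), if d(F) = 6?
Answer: -18376349/88968 ≈ -206.55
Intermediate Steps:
J(V) = 63 + V
A(v) = 5*(-3 + 3/v)**2
-4957/J(-39) + A(d(7))/(-3707) = -4957/(63 - 39) + (45*(-1 + 6)**2/6**2)/(-3707) = -4957/24 + (45*(1/36)*5**2)*(-1/3707) = -4957*1/24 + (45*(1/36)*25)*(-1/3707) = -4957/24 + (125/4)*(-1/3707) = -4957/24 - 125/14828 = -18376349/88968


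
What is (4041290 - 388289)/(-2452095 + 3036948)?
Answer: 1217667/194951 ≈ 6.2460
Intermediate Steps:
(4041290 - 388289)/(-2452095 + 3036948) = 3653001/584853 = 3653001*(1/584853) = 1217667/194951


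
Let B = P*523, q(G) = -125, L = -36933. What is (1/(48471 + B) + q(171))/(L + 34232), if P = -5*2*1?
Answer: 5405124/116793941 ≈ 0.046279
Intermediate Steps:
P = -10 (P = -10*1 = -10)
B = -5230 (B = -10*523 = -5230)
(1/(48471 + B) + q(171))/(L + 34232) = (1/(48471 - 5230) - 125)/(-36933 + 34232) = (1/43241 - 125)/(-2701) = (1/43241 - 125)*(-1/2701) = -5405124/43241*(-1/2701) = 5405124/116793941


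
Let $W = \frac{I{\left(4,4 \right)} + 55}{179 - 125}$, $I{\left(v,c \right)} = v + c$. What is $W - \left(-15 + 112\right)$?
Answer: $- \frac{575}{6} \approx -95.833$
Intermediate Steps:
$I{\left(v,c \right)} = c + v$
$W = \frac{7}{6}$ ($W = \frac{\left(4 + 4\right) + 55}{179 - 125} = \frac{8 + 55}{54} = 63 \cdot \frac{1}{54} = \frac{7}{6} \approx 1.1667$)
$W - \left(-15 + 112\right) = \frac{7}{6} - \left(-15 + 112\right) = \frac{7}{6} - 97 = - \frac{575}{6}$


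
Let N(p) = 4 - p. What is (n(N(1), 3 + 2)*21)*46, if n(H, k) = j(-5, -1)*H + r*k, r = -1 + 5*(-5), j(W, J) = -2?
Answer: -131376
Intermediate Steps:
r = -26 (r = -1 - 25 = -26)
n(H, k) = -26*k - 2*H (n(H, k) = -2*H - 26*k = -26*k - 2*H)
(n(N(1), 3 + 2)*21)*46 = ((-26*(3 + 2) - 2*(4 - 1*1))*21)*46 = ((-26*5 - 2*(4 - 1))*21)*46 = ((-130 - 2*3)*21)*46 = ((-130 - 6)*21)*46 = -136*21*46 = -2856*46 = -131376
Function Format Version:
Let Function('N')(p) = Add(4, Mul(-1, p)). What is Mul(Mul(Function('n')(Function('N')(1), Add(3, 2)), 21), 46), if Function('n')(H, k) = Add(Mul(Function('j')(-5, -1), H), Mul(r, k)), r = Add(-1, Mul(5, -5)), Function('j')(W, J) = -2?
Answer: -131376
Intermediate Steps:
r = -26 (r = Add(-1, -25) = -26)
Function('n')(H, k) = Add(Mul(-26, k), Mul(-2, H)) (Function('n')(H, k) = Add(Mul(-2, H), Mul(-26, k)) = Add(Mul(-26, k), Mul(-2, H)))
Mul(Mul(Function('n')(Function('N')(1), Add(3, 2)), 21), 46) = Mul(Mul(Add(Mul(-26, Add(3, 2)), Mul(-2, Add(4, Mul(-1, 1)))), 21), 46) = Mul(Mul(Add(Mul(-26, 5), Mul(-2, Add(4, -1))), 21), 46) = Mul(Mul(Add(-130, Mul(-2, 3)), 21), 46) = Mul(Mul(Add(-130, -6), 21), 46) = Mul(Mul(-136, 21), 46) = Mul(-2856, 46) = -131376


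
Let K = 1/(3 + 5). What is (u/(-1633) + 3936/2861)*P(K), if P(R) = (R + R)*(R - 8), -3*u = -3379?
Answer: -201918045/149504416 ≈ -1.3506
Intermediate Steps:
u = 3379/3 (u = -⅓*(-3379) = 3379/3 ≈ 1126.3)
K = ⅛ (K = 1/8 = ⅛ ≈ 0.12500)
P(R) = 2*R*(-8 + R) (P(R) = (2*R)*(-8 + R) = 2*R*(-8 + R))
(u/(-1633) + 3936/2861)*P(K) = ((3379/3)/(-1633) + 3936/2861)*(2*(⅛)*(-8 + ⅛)) = ((3379/3)*(-1/1633) + 3936*(1/2861))*(2*(⅛)*(-63/8)) = (-3379/4899 + 3936/2861)*(-63/32) = (9615145/14016039)*(-63/32) = -201918045/149504416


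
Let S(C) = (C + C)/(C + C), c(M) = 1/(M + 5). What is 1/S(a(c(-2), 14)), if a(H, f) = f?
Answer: 1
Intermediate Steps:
c(M) = 1/(5 + M)
S(C) = 1 (S(C) = (2*C)/((2*C)) = (2*C)*(1/(2*C)) = 1)
1/S(a(c(-2), 14)) = 1/1 = 1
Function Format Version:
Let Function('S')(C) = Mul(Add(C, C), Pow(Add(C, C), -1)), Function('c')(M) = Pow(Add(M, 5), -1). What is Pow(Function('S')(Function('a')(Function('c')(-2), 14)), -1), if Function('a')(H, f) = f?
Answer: 1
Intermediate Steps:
Function('c')(M) = Pow(Add(5, M), -1)
Function('S')(C) = 1 (Function('S')(C) = Mul(Mul(2, C), Pow(Mul(2, C), -1)) = Mul(Mul(2, C), Mul(Rational(1, 2), Pow(C, -1))) = 1)
Pow(Function('S')(Function('a')(Function('c')(-2), 14)), -1) = Pow(1, -1) = 1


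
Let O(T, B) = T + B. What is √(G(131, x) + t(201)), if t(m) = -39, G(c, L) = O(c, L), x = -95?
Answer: I*√3 ≈ 1.732*I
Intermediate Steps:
O(T, B) = B + T
G(c, L) = L + c
√(G(131, x) + t(201)) = √((-95 + 131) - 39) = √(36 - 39) = √(-3) = I*√3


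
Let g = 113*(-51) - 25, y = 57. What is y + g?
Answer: -5731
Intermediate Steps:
g = -5788 (g = -5763 - 25 = -5788)
y + g = 57 - 5788 = -5731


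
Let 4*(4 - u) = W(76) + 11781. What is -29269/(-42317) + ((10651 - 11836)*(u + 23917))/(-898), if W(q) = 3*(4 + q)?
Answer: 4195440231883/152002664 ≈ 27601.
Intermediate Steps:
W(q) = 12 + 3*q
u = -12005/4 (u = 4 - ((12 + 3*76) + 11781)/4 = 4 - ((12 + 228) + 11781)/4 = 4 - (240 + 11781)/4 = 4 - ¼*12021 = 4 - 12021/4 = -12005/4 ≈ -3001.3)
-29269/(-42317) + ((10651 - 11836)*(u + 23917))/(-898) = -29269/(-42317) + ((10651 - 11836)*(-12005/4 + 23917))/(-898) = -29269*(-1/42317) - 1185*83663/4*(-1/898) = 29269/42317 - 99140655/4*(-1/898) = 29269/42317 + 99140655/3592 = 4195440231883/152002664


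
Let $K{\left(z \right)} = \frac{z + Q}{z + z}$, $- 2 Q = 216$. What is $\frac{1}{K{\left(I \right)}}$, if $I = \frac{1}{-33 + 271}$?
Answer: $- \frac{2}{25703} \approx -7.7812 \cdot 10^{-5}$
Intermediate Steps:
$Q = -108$ ($Q = \left(- \frac{1}{2}\right) 216 = -108$)
$I = \frac{1}{238} \approx 0.0042017$
$K{\left(z \right)} = \frac{-108 + z}{2 z}$ ($K{\left(z \right)} = \frac{z - 108}{z + z} = \frac{-108 + z}{2 z}$)
$\frac{1}{K{\left(I \right)}} = \frac{1}{\frac{1}{2} \frac{1}{\frac{1}{238}} \left(-108 + \frac{1}{238}\right)} = \frac{1}{\frac{1}{2} \cdot 238 \left(- \frac{25703}{238}\right)} = \frac{1}{- \frac{25703}{2}} = - \frac{2}{25703}$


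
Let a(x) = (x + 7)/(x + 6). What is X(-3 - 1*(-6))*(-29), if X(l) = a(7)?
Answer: -406/13 ≈ -31.231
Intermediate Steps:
a(x) = (7 + x)/(6 + x)
X(l) = 14/13 (X(l) = (7 + 7)/(6 + 7) = 14/13)
X(-3 - 1*(-6))*(-29) = (14/13)*(-29) = -406/13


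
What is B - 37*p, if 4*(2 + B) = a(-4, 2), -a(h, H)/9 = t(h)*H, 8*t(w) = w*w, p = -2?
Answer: 63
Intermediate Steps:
t(w) = w²/8 (t(w) = (w*w)/8 = w²/8)
a(h, H) = -9*H*h²/8 (a(h, H) = -9*h²/8*H = -9*H*h²/8)
B = -11 (B = -2 + (-9/8*2*(-4)²)/4 = -2 + (-9/8*2*16)/4 = -2 + (¼)*(-36) = -2 - 9 = -11)
B - 37*p = -11 - 37*(-2) = -11 + 74 = 63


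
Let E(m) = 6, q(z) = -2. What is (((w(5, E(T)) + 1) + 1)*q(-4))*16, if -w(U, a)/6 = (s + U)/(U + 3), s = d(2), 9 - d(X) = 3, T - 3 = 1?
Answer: 200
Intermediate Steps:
T = 4 (T = 3 + 1 = 4)
d(X) = 6 (d(X) = 9 - 1*3 = 9 - 3 = 6)
s = 6
w(U, a) = -6*(6 + U)/(3 + U) (w(U, a) = -6*(6 + U)/(U + 3) = -6*(6 + U)/(3 + U))
(((w(5, E(T)) + 1) + 1)*q(-4))*16 = (((6*(-6 - 1*5)/(3 + 5) + 1) + 1)*(-2))*16 = (((6*(-6 - 5)/8 + 1) + 1)*(-2))*16 = (((6*(⅛)*(-11) + 1) + 1)*(-2))*16 = (((-33/4 + 1) + 1)*(-2))*16 = ((-29/4 + 1)*(-2))*16 = -25/4*(-2)*16 = (25/2)*16 = 200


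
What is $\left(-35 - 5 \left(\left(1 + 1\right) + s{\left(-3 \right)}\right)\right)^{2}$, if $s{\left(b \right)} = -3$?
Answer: $900$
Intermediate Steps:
$\left(-35 - 5 \left(\left(1 + 1\right) + s{\left(-3 \right)}\right)\right)^{2} = \left(-35 - 5 \left(\left(1 + 1\right) - 3\right)\right)^{2} = \left(-35 - 5 \left(2 - 3\right)\right)^{2} = \left(-35 - -5\right)^{2} = \left(-35 + 5\right)^{2} = \left(-30\right)^{2} = 900$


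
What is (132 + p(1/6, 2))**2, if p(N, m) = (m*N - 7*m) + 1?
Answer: 128164/9 ≈ 14240.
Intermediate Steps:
p(N, m) = 1 - 7*m + N*m (p(N, m) = (N*m - 7*m) + 1 = (-7*m + N*m) + 1 = 1 - 7*m + N*m)
(132 + p(1/6, 2))**2 = (132 + (1 - 7*2 + 2/6))**2 = (132 + (1 - 14 + (1/6)*2))**2 = (132 + (1 - 14 + 1/3))**2 = (132 - 38/3)**2 = (358/3)**2 = 128164/9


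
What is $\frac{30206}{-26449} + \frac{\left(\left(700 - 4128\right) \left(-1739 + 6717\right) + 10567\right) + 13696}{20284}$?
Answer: $- \frac{451312148633}{536491516} \approx -841.23$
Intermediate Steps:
$\frac{30206}{-26449} + \frac{\left(\left(700 - 4128\right) \left(-1739 + 6717\right) + 10567\right) + 13696}{20284} = 30206 \left(- \frac{1}{26449}\right) + \left(\left(\left(-3428\right) 4978 + 10567\right) + 13696\right) \frac{1}{20284} = - \frac{30206}{26449} + \left(\left(-17064584 + 10567\right) + 13696\right) \frac{1}{20284} = - \frac{30206}{26449} + \left(-17054017 + 13696\right) \frac{1}{20284} = - \frac{30206}{26449} - \frac{17040321}{20284} = - \frac{451312148633}{536491516}$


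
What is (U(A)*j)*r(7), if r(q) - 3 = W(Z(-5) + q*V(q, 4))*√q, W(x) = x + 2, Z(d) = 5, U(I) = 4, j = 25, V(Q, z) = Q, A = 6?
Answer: 300 + 5600*√7 ≈ 15116.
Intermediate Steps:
W(x) = 2 + x
r(q) = 3 + √q*(7 + q²) (r(q) = 3 + (2 + (5 + q*q))*√q = 3 + (2 + (5 + q²))*√q = 3 + (7 + q²)*√q = 3 + √q*(7 + q²))
(U(A)*j)*r(7) = (4*25)*(3 + √7*(7 + 7²)) = 100*(3 + √7*(7 + 49)) = 100*(3 + √7*56) = 100*(3 + 56*√7) = 300 + 5600*√7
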